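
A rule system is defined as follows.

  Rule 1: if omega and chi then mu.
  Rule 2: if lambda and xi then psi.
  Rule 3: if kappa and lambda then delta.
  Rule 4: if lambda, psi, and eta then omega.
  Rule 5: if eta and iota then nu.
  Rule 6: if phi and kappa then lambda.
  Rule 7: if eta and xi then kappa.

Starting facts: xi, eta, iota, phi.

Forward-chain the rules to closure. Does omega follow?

Yes

eta and xi hold, so kappa follows (Rule 7).
phi and kappa hold, so lambda follows (Rule 6).
lambda and xi hold, so psi follows (Rule 2).
lambda, psi, and eta hold, so omega follows (Rule 4).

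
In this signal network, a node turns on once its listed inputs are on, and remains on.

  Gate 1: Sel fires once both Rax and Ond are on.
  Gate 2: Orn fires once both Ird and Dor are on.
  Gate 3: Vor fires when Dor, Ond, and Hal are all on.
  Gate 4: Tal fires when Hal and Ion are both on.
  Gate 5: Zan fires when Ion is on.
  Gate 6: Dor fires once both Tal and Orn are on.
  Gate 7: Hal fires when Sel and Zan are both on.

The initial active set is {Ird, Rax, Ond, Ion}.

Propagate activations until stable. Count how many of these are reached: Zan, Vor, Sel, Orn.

2

Gate 1: Rax and Ond on → Sel on.
Gate 5: Ion on → Zan on.
Zan: reached.
Vor would need Dor, Ond, and Hal (Gate 3), but Dor never turns on.
Sel: reached.
Orn would need Ird and Dor (Gate 2), but Dor never turns on.
Reached: Zan and Sel — 2 of the 4.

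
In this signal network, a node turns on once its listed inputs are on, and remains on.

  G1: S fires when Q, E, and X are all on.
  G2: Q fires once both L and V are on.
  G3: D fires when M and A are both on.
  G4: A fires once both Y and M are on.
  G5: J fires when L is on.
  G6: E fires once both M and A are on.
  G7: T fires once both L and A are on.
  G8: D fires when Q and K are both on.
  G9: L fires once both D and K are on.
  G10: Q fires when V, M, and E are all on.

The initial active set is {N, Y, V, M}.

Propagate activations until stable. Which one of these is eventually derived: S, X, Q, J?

Q

G4: Y and M on → A on.
G6: M and A on → E on.
V, M, and E are on, so Q fires (G10).
S would need Q, E, and X (G1), but X never turns on. J would need L (G5), but L never turns on. No rule produces X, and it is not given.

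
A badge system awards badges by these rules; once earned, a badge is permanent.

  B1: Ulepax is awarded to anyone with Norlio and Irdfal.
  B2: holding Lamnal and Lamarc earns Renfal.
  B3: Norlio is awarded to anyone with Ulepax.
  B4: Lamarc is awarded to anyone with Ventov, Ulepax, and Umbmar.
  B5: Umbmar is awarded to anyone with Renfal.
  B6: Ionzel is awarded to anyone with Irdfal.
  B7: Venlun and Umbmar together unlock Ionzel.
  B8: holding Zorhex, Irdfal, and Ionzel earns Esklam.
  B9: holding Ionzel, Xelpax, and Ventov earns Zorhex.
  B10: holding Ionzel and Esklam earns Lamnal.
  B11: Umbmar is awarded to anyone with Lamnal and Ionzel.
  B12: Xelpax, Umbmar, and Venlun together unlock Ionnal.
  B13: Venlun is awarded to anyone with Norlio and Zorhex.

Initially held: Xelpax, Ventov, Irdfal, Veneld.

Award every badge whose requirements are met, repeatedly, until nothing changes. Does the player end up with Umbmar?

With Irdfal, Ionzel is earned (B6).
With Ionzel, Xelpax, and Ventov, Zorhex is earned (B9).
With Zorhex, Irdfal, and Ionzel, Esklam is earned (B8).
With Ionzel and Esklam, Lamnal is earned (B10).
With Lamnal and Ionzel, Umbmar is earned (B11).

Yes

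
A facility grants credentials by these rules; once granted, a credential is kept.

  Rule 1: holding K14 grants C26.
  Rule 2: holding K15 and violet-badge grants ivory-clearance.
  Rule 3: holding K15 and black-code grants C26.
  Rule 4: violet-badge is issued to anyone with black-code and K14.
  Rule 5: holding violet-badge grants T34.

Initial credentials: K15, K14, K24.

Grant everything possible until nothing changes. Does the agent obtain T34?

No

T34 would need violet-badge (Rule 5), but violet-badge is never granted.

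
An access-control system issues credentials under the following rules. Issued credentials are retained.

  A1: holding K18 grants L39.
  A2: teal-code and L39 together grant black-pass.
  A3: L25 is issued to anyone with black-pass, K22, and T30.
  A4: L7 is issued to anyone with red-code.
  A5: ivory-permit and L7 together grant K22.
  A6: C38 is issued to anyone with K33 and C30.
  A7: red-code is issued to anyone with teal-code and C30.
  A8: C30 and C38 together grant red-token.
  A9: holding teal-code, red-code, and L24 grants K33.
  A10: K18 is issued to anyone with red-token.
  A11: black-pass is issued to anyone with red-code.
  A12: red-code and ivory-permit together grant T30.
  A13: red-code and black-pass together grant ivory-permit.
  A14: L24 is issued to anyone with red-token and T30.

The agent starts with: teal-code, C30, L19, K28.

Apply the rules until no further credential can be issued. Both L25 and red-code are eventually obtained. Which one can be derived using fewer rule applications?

red-code

red-code: Holding teal-code and C30 grants red-code (A7). [1 rule application]
L25: Holding teal-code and C30 grants red-code (A7). Holding red-code grants black-pass (A11). Holding red-code grants L7 (A4). Holding red-code and black-pass grants ivory-permit (A13). Holding ivory-permit and L7 grants K22 (A5). Holding red-code and ivory-permit grants T30 (A12). Holding black-pass, K22, and T30 grants L25 (A3). [7 rule applications]
red-code needs fewer.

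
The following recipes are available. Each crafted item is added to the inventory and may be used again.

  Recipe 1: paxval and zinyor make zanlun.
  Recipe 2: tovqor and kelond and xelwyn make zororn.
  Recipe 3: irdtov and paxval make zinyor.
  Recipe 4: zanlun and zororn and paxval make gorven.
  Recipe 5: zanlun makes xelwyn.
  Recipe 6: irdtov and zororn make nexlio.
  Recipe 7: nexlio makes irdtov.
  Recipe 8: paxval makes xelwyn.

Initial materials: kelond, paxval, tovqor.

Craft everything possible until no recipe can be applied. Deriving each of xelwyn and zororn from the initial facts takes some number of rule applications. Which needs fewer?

xelwyn

xelwyn: Using Recipe 8, paxval makes xelwyn. [1 rule application]
zororn: Using Recipe 8, paxval makes xelwyn. Using Recipe 2, tovqor, kelond, and xelwyn make zororn. [2 rule applications]
xelwyn needs fewer.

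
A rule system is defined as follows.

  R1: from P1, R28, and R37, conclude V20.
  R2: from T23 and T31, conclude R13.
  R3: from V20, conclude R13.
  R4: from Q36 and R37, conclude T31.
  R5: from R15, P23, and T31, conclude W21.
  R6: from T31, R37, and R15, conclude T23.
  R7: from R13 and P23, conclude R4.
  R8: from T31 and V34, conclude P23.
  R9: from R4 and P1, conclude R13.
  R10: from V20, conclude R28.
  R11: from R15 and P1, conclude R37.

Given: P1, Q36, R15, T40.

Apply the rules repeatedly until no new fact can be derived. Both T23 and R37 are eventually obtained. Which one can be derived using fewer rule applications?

R37

R37: R15 and P1 hold, so R37 follows (R11). [1 rule application]
T23: R15 and P1 hold, so R37 follows (R11). From Q36 and R37, R4 gives T31. From T31, R37, and R15, R6 gives T23. [3 rule applications]
R37 needs fewer.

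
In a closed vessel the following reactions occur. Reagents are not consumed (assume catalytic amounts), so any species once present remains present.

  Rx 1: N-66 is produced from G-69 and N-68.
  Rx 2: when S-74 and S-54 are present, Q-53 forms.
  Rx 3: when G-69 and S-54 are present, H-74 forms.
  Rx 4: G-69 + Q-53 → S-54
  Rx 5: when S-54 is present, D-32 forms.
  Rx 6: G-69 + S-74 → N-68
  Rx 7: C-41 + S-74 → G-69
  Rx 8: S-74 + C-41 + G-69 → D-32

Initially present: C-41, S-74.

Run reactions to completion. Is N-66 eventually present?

C-41 and S-74 present → G-69 forms (Rx 7).
G-69 and S-74 present → N-68 forms (Rx 6).
G-69 and N-68 present → N-66 forms (Rx 1).

Yes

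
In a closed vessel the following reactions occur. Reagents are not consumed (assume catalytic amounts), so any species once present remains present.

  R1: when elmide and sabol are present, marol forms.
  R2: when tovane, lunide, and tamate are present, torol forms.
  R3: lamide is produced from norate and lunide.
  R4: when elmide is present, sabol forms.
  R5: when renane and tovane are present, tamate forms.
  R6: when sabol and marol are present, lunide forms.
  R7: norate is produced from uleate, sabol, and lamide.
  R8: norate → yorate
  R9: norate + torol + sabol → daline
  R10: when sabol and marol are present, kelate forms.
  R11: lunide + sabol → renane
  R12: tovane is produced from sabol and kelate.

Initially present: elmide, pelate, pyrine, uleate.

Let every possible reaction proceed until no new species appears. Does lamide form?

No

lamide would need norate and lunide (R3), but norate never forms.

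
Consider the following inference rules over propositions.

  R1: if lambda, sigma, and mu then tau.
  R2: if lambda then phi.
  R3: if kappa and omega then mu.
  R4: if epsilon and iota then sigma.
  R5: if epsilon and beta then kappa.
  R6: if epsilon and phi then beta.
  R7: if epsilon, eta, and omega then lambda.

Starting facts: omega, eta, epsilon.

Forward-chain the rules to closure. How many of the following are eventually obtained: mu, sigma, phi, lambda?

epsilon, eta, and omega hold, so lambda follows (R7).
lambda holds, so phi follows (R2).
epsilon and phi hold, so beta follows (R6).
From epsilon and beta, R5 gives kappa.
kappa and omega hold, so mu follows (R3).
mu: reached.
sigma would need epsilon and iota (R4), but iota is never established.
phi: reached.
lambda: reached.
Reached: mu, phi, and lambda — 3 of the 4.

3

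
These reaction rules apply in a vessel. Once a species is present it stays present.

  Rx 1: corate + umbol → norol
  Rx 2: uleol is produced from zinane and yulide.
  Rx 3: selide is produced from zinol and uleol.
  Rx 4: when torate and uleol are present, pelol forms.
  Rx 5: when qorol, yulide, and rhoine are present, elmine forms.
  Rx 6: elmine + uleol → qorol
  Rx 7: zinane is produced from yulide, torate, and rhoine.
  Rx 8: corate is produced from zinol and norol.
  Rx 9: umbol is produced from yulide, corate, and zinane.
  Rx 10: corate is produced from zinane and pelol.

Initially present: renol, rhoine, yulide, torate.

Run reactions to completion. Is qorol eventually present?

qorol would need elmine and uleol (Rx 6), but elmine never forms.

No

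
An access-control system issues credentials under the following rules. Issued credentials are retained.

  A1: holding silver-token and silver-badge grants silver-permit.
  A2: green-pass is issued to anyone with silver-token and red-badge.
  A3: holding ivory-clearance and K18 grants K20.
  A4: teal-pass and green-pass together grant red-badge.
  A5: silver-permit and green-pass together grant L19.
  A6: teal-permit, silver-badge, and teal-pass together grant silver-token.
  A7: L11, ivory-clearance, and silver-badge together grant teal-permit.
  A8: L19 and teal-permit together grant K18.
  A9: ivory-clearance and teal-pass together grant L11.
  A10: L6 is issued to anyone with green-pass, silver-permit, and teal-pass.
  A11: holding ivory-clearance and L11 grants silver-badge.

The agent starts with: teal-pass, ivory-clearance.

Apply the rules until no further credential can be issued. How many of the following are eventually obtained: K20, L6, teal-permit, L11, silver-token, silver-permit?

4

Holding ivory-clearance and teal-pass grants L11 (A9).
Holding ivory-clearance and L11 grants silver-badge (A11).
Holding L11, ivory-clearance, and silver-badge grants teal-permit (A7).
Holding teal-permit, silver-badge, and teal-pass grants silver-token (A6).
Holding silver-token and silver-badge grants silver-permit (A1).
K20 would need ivory-clearance and K18 (A3), but K18 is never granted.
L6 would need green-pass, silver-permit, and teal-pass (A10), but green-pass is never granted.
teal-permit: reached.
L11: reached.
silver-token: reached.
silver-permit: reached.
Reached: teal-permit, L11, silver-token, and silver-permit — 4 of the 6.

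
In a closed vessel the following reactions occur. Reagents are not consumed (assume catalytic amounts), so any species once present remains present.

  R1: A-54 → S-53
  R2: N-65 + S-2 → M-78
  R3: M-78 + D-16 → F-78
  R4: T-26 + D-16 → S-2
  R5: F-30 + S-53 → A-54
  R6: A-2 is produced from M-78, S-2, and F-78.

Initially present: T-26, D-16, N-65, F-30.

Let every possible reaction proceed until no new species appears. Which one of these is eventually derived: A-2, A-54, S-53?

T-26 and D-16 present → S-2 forms (R4).
N-65 and S-2 present → M-78 forms (R2).
M-78 and D-16 present → F-78 forms (R3).
M-78, S-2, and F-78 present → A-2 forms (R6).
A-54 would need F-30 and S-53 (R5), but S-53 never forms. S-53 would need A-54 (R1), but A-54 never forms.

A-2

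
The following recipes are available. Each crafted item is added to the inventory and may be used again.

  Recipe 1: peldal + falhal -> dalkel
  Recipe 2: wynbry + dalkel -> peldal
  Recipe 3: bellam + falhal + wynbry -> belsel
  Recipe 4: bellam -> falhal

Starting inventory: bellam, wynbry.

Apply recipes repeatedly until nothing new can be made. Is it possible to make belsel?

Yes

Using Recipe 4, bellam makes falhal.
bellam + falhal + wynbry -> belsel (Recipe 3).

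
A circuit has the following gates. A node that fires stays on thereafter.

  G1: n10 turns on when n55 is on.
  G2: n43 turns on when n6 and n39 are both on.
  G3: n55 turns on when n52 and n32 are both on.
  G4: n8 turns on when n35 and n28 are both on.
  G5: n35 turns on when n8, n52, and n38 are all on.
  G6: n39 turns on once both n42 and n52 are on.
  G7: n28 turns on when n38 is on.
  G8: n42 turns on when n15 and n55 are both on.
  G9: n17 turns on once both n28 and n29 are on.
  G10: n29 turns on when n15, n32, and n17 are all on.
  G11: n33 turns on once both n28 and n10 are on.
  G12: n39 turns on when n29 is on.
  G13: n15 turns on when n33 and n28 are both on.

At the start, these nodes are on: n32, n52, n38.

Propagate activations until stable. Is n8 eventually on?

n8 would need n35 and n28 (G4), but n35 never turns on.

No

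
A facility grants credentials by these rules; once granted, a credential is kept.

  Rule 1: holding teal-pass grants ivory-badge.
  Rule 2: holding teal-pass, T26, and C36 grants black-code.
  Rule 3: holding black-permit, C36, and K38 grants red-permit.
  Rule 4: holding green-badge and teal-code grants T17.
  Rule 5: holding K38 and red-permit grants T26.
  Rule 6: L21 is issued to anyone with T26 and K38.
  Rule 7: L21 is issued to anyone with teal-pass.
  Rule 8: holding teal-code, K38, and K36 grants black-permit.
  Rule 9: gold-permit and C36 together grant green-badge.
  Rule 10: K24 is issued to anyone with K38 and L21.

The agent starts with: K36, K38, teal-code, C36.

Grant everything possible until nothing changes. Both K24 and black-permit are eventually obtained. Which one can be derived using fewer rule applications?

black-permit

black-permit: Holding teal-code, K38, and K36 grants black-permit (Rule 8). [1 rule application]
K24: Holding teal-code, K38, and K36 grants black-permit (Rule 8). Holding black-permit, C36, and K38 grants red-permit (Rule 3). Holding K38 and red-permit grants T26 (Rule 5). Holding T26 and K38 grants L21 (Rule 6). Holding K38 and L21 grants K24 (Rule 10). [5 rule applications]
black-permit needs fewer.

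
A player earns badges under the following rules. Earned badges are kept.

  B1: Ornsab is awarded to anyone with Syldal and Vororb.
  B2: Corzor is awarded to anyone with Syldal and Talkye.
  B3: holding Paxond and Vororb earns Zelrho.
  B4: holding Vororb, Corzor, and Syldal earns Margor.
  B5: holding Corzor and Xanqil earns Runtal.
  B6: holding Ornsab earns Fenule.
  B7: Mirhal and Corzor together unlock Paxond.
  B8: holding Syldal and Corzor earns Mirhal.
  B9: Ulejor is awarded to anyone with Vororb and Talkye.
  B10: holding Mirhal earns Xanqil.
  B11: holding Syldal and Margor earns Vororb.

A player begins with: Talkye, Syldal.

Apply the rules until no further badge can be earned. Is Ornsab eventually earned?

Ornsab would need Syldal and Vororb (B1), but Vororb is never earned.

No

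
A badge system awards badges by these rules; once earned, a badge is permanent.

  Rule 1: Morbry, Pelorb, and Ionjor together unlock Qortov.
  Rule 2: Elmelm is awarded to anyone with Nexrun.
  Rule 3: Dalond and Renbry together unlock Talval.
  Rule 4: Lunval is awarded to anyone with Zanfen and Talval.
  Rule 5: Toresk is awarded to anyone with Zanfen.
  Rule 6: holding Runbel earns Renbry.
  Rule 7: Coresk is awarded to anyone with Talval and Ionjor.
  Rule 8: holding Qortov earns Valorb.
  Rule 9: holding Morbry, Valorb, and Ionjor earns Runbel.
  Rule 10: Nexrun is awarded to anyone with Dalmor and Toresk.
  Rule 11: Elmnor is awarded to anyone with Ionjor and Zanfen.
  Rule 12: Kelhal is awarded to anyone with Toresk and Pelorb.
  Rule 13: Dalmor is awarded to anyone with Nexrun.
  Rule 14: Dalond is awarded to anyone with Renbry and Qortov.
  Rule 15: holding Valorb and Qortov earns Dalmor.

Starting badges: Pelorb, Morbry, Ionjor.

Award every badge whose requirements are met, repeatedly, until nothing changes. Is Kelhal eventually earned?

Kelhal would need Toresk and Pelorb (Rule 12), but Toresk is never earned.

No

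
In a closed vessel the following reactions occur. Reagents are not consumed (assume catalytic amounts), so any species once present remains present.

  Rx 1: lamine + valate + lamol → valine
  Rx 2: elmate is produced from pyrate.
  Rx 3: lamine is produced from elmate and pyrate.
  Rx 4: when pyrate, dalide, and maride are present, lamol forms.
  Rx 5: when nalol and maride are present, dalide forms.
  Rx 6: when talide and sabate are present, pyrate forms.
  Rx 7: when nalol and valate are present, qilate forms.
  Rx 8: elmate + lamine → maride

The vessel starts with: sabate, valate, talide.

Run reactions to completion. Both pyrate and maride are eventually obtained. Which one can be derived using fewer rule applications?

pyrate: talide and sabate present → pyrate forms (Rx 6). [1 rule application]
maride: talide and sabate present → pyrate forms (Rx 6). pyrate present → elmate forms (Rx 2). elmate and pyrate present → lamine forms (Rx 3). elmate and lamine present → maride forms (Rx 8). [4 rule applications]
pyrate needs fewer.

pyrate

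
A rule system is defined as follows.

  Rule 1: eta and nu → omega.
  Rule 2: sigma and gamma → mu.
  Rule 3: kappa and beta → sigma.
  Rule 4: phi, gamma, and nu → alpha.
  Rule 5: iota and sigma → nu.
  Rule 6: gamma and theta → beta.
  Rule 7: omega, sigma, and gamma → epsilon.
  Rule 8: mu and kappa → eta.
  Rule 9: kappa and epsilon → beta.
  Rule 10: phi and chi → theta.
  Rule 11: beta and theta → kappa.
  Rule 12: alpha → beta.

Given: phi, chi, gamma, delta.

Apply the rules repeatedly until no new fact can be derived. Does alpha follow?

alpha would need phi, gamma, and nu (Rule 4), but nu is never established.

No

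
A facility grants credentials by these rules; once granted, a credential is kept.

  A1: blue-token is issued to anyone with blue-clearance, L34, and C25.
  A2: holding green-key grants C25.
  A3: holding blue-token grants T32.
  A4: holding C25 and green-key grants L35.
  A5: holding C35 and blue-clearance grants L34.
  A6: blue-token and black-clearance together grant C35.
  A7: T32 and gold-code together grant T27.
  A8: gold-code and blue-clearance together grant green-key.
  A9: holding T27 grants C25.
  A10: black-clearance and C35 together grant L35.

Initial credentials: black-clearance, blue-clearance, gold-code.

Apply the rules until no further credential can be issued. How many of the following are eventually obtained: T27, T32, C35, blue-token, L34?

T27 would need T32 and gold-code (A7), but T32 is never granted.
T32 would need blue-token (A3), but blue-token is never granted.
C35 would need blue-token and black-clearance (A6), but blue-token is never granted.
blue-token would need blue-clearance, L34, and C25 (A1), but L34 is never granted.
L34 would need C35 and blue-clearance (A5), but C35 is never granted.
None of the 5 are reached.

0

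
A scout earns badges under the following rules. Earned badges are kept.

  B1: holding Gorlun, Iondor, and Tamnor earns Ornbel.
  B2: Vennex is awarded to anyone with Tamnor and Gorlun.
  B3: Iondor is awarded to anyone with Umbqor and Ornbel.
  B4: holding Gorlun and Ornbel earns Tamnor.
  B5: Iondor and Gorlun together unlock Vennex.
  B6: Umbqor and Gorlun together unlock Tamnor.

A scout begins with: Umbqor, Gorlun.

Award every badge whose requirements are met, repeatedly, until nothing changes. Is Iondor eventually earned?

Iondor would need Umbqor and Ornbel (B3), but Ornbel is never earned.

No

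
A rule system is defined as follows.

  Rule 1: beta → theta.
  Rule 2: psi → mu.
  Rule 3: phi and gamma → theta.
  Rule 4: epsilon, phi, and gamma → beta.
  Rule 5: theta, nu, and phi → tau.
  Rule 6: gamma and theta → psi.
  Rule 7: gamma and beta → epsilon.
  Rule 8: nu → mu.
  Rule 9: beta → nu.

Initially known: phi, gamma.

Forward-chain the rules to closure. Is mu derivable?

From phi and gamma, Rule 3 gives theta.
gamma and theta hold, so psi follows (Rule 6).
From psi, Rule 2 gives mu.

Yes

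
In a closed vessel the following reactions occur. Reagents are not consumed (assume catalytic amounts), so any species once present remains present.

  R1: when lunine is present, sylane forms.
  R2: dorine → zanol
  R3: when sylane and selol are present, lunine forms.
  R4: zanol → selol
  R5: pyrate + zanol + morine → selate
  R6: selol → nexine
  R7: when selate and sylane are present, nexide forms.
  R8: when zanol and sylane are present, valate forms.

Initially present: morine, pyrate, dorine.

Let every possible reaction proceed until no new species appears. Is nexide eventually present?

nexide would need selate and sylane (R7), but sylane never forms.

No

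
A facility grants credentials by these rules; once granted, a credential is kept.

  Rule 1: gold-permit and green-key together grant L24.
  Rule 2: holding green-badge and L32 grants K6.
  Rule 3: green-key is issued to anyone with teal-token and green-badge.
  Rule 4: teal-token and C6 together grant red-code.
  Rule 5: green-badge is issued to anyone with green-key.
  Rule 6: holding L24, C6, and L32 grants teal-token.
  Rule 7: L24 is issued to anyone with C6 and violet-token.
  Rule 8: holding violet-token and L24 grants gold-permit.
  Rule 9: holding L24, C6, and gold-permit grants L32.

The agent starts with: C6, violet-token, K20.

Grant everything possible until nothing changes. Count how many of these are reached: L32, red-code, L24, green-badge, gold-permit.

4

Holding C6 and violet-token grants L24 (Rule 7).
Holding violet-token and L24 grants gold-permit (Rule 8).
Holding L24, C6, and gold-permit grants L32 (Rule 9).
Holding L24, C6, and L32 grants teal-token (Rule 6).
Holding teal-token and C6 grants red-code (Rule 4).
L32: reached.
red-code: reached.
L24: reached.
green-badge would need green-key (Rule 5), but green-key is never granted.
gold-permit: reached.
Reached: L32, red-code, L24, and gold-permit — 4 of the 5.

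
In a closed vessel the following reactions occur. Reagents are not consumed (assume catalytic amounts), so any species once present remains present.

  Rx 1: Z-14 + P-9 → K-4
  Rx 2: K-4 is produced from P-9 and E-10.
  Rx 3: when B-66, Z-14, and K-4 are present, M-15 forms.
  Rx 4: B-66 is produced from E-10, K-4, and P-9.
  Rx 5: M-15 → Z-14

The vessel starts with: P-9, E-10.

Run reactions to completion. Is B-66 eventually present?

P-9 and E-10 present → K-4 forms (Rx 2).
E-10, K-4, and P-9 present → B-66 forms (Rx 4).

Yes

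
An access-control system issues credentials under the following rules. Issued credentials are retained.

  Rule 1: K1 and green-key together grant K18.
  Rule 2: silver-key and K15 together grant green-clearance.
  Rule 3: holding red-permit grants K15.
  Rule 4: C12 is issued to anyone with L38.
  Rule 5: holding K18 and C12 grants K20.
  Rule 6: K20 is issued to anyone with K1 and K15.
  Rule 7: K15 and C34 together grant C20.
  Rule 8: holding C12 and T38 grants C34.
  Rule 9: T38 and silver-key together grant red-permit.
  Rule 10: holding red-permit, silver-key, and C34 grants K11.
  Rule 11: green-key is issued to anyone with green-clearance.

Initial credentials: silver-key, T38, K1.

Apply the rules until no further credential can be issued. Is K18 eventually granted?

Yes

Holding T38 and silver-key grants red-permit (Rule 9).
Holding red-permit grants K15 (Rule 3).
Holding silver-key and K15 grants green-clearance (Rule 2).
Holding green-clearance grants green-key (Rule 11).
Holding K1 and green-key grants K18 (Rule 1).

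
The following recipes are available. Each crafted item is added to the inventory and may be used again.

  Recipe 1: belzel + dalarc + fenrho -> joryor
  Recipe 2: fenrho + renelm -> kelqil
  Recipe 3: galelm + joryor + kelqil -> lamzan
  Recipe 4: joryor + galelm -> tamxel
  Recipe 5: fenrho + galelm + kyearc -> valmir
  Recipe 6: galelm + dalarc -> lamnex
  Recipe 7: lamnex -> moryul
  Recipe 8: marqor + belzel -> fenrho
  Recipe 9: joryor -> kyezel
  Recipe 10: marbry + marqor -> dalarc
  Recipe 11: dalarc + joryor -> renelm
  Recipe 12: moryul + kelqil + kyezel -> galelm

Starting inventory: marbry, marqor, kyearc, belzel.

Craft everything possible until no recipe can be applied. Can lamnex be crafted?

lamnex would need galelm and dalarc (Recipe 6), but galelm is never obtained.

No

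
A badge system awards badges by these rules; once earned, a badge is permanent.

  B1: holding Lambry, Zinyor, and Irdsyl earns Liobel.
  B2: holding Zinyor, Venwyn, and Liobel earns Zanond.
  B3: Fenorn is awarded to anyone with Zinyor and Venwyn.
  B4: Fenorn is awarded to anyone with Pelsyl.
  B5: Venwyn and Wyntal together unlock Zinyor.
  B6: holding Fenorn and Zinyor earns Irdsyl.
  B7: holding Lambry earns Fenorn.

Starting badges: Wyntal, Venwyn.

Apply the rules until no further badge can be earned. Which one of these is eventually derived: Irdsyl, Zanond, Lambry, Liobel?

Irdsyl

With Venwyn and Wyntal, Zinyor is earned (B5).
With Zinyor and Venwyn, Fenorn is earned (B3).
With Fenorn and Zinyor, Irdsyl is earned (B6).
Zanond would need Zinyor, Venwyn, and Liobel (B2), but Liobel is never earned. Liobel would need Lambry, Zinyor, and Irdsyl (B1), but Lambry is never earned. No rule produces Lambry, and it is not given.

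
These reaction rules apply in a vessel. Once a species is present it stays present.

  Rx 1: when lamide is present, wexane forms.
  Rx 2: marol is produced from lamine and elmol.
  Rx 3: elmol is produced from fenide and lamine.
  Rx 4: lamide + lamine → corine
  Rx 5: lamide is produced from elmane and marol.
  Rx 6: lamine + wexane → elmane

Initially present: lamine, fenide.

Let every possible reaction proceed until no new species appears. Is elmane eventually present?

elmane would need lamine and wexane (Rx 6), but wexane never forms.

No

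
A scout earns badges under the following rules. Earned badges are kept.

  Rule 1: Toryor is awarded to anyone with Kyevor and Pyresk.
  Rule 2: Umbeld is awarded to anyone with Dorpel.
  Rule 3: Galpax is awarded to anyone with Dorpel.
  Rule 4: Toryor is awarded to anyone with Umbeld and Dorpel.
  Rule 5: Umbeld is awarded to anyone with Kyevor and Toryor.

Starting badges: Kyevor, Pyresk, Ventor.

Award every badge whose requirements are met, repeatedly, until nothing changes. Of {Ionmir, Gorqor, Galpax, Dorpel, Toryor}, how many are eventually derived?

With Kyevor and Pyresk, Toryor is earned (Rule 1).
No rule produces Ionmir, and it is not given.
No rule produces Gorqor, and it is not given.
Galpax would need Dorpel (Rule 3), but Dorpel is never earned.
No rule produces Dorpel, and it is not given.
Toryor: reached.
Reached: Toryor — 1 of the 5.

1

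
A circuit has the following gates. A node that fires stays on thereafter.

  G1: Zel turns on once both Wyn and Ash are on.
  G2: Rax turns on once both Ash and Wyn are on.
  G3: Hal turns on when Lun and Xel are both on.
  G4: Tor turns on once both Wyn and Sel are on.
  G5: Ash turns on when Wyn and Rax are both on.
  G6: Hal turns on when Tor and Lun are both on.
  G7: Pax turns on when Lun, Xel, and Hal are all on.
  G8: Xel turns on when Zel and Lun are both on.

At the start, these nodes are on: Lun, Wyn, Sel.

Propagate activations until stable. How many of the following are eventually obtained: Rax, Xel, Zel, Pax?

Rax would need Ash and Wyn (G2), but Ash never turns on.
Xel would need Zel and Lun (G8), but Zel never turns on.
Zel would need Wyn and Ash (G1), but Ash never turns on.
Pax would need Lun, Xel, and Hal (G7), but Xel never turns on.
None of the 4 are reached.

0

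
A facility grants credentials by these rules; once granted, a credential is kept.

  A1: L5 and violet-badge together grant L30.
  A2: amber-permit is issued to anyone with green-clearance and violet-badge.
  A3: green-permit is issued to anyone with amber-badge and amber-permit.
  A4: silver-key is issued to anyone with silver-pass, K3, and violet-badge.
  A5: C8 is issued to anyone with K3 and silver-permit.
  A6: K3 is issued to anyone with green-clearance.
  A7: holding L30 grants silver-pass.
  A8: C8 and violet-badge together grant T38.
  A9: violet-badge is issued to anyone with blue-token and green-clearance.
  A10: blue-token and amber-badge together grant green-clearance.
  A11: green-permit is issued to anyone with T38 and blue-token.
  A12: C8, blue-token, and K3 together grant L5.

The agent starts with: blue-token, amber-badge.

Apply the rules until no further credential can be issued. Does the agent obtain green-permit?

Yes

Holding blue-token and amber-badge grants green-clearance (A10).
Holding blue-token and green-clearance grants violet-badge (A9).
Holding green-clearance and violet-badge grants amber-permit (A2).
Holding amber-badge and amber-permit grants green-permit (A3).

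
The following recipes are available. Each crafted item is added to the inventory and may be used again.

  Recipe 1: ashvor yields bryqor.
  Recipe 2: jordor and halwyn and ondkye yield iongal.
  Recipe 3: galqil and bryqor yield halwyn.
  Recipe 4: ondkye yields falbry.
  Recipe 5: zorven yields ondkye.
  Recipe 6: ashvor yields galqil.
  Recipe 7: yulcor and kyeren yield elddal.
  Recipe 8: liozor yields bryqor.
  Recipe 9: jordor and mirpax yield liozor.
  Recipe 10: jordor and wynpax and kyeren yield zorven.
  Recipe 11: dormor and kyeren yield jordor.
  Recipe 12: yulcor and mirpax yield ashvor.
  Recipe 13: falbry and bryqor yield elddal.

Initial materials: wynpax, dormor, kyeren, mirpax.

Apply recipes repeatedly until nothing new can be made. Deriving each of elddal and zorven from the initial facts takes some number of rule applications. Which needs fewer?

zorven: Using Recipe 11, dormor and kyeren make jordor. Using Recipe 10, jordor, wynpax, and kyeren make zorven. [2 rule applications]
elddal: Using Recipe 11, dormor and kyeren make jordor. Using Recipe 10, jordor, wynpax, and kyeren make zorven. Using Recipe 9, jordor and mirpax make liozor. Using Recipe 8, liozor makes bryqor. Using Recipe 5, zorven makes ondkye. ondkye → falbry (Recipe 4). falbry and bryqor → elddal (Recipe 13). [7 rule applications]
zorven needs fewer.

zorven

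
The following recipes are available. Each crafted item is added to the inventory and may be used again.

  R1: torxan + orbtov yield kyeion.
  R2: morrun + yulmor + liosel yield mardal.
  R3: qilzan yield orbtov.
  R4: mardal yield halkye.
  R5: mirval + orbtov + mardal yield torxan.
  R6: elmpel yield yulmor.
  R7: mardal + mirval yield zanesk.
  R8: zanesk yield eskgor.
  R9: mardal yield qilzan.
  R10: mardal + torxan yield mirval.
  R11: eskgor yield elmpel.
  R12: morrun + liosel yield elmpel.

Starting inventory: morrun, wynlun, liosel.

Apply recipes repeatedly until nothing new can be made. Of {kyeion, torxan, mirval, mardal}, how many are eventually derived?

Using R12, morrun and liosel make elmpel.
Using R6, elmpel makes yulmor.
morrun + yulmor + liosel → mardal (R2).
kyeion would need torxan and orbtov (R1), but torxan is never obtained.
torxan would need mirval, orbtov, and mardal (R5), but mirval is never obtained.
mirval would need mardal and torxan (R10), but torxan is never obtained.
mardal: reached.
Reached: mardal — 1 of the 4.

1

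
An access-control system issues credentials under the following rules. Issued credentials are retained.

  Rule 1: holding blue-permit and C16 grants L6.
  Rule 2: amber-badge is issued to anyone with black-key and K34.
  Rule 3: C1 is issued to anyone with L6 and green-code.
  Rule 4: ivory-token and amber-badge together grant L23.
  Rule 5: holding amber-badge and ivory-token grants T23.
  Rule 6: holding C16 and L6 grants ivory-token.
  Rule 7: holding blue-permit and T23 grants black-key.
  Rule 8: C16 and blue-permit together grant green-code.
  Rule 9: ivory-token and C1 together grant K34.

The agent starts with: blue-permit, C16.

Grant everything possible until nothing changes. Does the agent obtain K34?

Holding C16 and blue-permit grants green-code (Rule 8).
Holding blue-permit and C16 grants L6 (Rule 1).
Holding C16 and L6 grants ivory-token (Rule 6).
Holding L6 and green-code grants C1 (Rule 3).
Holding ivory-token and C1 grants K34 (Rule 9).

Yes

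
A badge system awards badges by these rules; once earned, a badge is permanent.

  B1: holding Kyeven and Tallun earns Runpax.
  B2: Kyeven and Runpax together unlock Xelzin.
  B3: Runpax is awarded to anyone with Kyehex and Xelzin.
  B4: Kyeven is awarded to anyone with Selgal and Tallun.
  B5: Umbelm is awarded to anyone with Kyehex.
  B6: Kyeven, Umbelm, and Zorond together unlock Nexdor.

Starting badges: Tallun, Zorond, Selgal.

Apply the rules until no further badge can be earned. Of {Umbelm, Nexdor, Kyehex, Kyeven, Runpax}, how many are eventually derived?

With Selgal and Tallun, Kyeven is earned (B4).
With Kyeven and Tallun, Runpax is earned (B1).
Umbelm would need Kyehex (B5), but Kyehex is never earned.
Nexdor would need Kyeven, Umbelm, and Zorond (B6), but Umbelm is never earned.
No rule produces Kyehex, and it is not given.
Kyeven: reached.
Runpax: reached.
Reached: Kyeven and Runpax — 2 of the 5.

2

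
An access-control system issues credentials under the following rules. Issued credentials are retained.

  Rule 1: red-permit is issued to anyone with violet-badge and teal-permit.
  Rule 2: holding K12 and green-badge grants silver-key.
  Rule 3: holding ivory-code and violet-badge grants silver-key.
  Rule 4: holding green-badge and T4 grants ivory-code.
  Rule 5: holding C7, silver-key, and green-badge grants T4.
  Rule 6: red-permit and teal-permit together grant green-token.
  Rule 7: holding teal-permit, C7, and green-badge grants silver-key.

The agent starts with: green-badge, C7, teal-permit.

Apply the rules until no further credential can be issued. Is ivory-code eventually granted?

Yes

Holding teal-permit, C7, and green-badge grants silver-key (Rule 7).
Holding C7, silver-key, and green-badge grants T4 (Rule 5).
Holding green-badge and T4 grants ivory-code (Rule 4).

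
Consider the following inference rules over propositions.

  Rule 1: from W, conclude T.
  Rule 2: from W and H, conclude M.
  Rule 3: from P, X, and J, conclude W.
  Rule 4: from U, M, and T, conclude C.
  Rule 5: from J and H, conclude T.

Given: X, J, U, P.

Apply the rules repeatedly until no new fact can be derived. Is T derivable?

Yes

From P, X, and J, Rule 3 gives W.
From W, Rule 1 gives T.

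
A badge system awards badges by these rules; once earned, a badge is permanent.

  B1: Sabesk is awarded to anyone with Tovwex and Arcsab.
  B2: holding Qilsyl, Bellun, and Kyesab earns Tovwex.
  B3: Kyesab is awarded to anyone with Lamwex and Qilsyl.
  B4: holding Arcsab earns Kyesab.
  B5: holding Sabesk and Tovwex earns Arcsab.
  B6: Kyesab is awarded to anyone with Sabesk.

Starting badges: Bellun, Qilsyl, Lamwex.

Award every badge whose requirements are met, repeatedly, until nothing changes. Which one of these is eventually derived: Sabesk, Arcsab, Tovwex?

Tovwex

With Lamwex and Qilsyl, Kyesab is earned (B3).
With Qilsyl, Bellun, and Kyesab, Tovwex is earned (B2).
Sabesk would need Tovwex and Arcsab (B1), but Arcsab is never earned. Arcsab would need Sabesk and Tovwex (B5), but Sabesk is never earned.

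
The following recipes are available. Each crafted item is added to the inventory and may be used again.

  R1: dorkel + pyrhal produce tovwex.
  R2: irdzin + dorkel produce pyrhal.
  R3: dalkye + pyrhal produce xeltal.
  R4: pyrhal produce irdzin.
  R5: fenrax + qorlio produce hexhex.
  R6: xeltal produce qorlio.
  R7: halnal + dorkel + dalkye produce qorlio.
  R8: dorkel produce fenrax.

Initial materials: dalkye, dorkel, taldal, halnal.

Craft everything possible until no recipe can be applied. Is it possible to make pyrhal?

pyrhal would need irdzin and dorkel (R2), but irdzin is never obtained.

No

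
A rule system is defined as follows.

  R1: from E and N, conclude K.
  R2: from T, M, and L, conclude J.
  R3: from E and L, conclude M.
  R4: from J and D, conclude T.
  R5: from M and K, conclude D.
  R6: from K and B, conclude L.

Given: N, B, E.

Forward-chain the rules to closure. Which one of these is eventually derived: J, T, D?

D

E and N hold, so K follows (R1).
K and B hold, so L follows (R6).
From E and L, R3 gives M.
M and K hold, so D follows (R5).
T would need J and D (R4), but J is never established. J would need T, M, and L (R2), but T is never established.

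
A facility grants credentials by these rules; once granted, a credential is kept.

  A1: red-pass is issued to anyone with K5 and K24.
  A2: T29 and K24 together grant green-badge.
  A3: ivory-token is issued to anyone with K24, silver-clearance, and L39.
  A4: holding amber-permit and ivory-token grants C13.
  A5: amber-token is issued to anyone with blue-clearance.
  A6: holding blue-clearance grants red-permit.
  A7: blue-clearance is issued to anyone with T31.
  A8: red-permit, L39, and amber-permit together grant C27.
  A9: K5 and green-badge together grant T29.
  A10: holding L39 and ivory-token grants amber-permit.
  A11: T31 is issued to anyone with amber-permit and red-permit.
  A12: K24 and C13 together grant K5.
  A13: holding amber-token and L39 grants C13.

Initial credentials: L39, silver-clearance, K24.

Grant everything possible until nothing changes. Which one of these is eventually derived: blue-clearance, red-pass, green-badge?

Holding K24, silver-clearance, and L39 grants ivory-token (A3).
Holding L39 and ivory-token grants amber-permit (A10).
Holding amber-permit and ivory-token grants C13 (A4).
Holding K24 and C13 grants K5 (A12).
Holding K5 and K24 grants red-pass (A1).
blue-clearance would need T31 (A7), but T31 is never granted. green-badge would need T29 and K24 (A2), but T29 is never granted.

red-pass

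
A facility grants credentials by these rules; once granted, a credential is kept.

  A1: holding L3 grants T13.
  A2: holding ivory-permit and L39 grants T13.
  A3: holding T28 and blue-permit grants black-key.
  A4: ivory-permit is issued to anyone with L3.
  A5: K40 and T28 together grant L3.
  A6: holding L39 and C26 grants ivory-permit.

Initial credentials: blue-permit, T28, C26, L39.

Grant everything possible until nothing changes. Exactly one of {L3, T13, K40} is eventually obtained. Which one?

Holding L39 and C26 grants ivory-permit (A6).
Holding ivory-permit and L39 grants T13 (A2).
L3 would need K40 and T28 (A5), but K40 is never granted. No rule produces K40, and it is not given.

T13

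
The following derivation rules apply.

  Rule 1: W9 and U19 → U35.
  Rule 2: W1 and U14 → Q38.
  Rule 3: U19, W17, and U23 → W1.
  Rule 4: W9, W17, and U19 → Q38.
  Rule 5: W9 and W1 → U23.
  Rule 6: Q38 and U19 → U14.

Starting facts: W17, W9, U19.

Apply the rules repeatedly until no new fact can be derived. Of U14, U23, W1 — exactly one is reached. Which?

U14

W9, W17, and U19 hold, so Q38 follows (Rule 4).
From Q38 and U19, Rule 6 gives U14.
W1 would need U19, W17, and U23 (Rule 3), but U23 is never established. U23 would need W9 and W1 (Rule 5), but W1 is never established.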